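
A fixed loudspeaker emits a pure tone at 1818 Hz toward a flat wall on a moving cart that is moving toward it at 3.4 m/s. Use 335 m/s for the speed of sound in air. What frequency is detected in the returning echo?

1855 Hz

At the flat wall on a moving cart (a moving observer), f₁ = f₀ · (v + u)/v = 1818 × 338.4/335 ≈ 1836 Hz.
The reflection then acts as a moving source: f₂ = f₁ · v/(v − u) ≈ 1855 Hz.
Equivalently f₂ = f₀ · (v + u)/(v − u).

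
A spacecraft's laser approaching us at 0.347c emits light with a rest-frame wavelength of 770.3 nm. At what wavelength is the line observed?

536.3 nm

Relativistic Doppler for wavelength: λ' = λ₀ · √((1 − β)/(1 + β)).
λ' = 770.3 × √(0.6530/1.3470) = 770.3 × 0.69626 ≈ 536.3 nm.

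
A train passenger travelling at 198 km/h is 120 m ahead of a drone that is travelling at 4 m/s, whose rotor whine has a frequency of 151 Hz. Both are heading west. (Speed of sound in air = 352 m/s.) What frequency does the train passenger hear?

198 km/h = 55 m/s.
The train passenger is ahead, so the drone is moving toward it while the train passenger is moving away from the drone.
With source approaching and observer receding, f' = f · (v − v_o)/(v − v_s).
f' = 151 × (352 − 55)/(352 − 4) = 151 × 297/348 ≈ 129 Hz.

129 Hz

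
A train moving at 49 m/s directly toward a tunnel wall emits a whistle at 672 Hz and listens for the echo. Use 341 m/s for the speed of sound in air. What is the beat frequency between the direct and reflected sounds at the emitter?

The tunnel wall receives the sound from a moving source: f₁ = f₀ · v/(v − v_e) = 672 × 341/292 ≈ 785 Hz.
On the return leg the train is a moving observer: f₂ = f₁ · (v + v_e)/v = 785 × 390/341 ≈ 898 Hz.
Beat against the emitted tone: |f₂ − f₀| = 2v_e·f₀/(v − v_e) = 2 × 49 × 672/292 ≈ 226 Hz.

226 Hz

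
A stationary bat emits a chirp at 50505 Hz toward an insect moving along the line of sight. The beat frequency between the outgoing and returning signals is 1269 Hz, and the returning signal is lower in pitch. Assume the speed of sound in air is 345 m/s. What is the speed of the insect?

Double Doppler shift off a moving reflector: f₂ = f₀ · (v + u)/(v − u) (u > 0 toward emitter).
Returning signal is lower, so f₂ = f₀ − Δf = 50505 − 1269 = 49236 Hz.
Rearranging, u = v · (f₂ − f₀)/(f₂ + f₀) = 345 × -1269/99741 ≈ -4.4 m/s.
So the insect is moving at 4.4 m/s away from the emitter.

4.4 m/s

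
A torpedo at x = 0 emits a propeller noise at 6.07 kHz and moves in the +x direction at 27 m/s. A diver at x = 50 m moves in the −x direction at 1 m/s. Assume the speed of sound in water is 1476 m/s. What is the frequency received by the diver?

The observer lies on the +x side, so the source is heading toward the observer and the observer is heading toward the source.
General Doppler shift: f' = f · (v + v_o)/(v − v_s).
f' = 6.07 × (1476 + 1)/(1476 − 27) = 6.07 × 1477/1449 ≈ 6.19 kHz.

6.19 kHz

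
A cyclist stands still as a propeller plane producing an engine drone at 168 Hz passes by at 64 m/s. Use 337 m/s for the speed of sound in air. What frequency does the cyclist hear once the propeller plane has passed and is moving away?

Receding: f₂ = f · v/(v + v_s) = 168 × 337/401 ≈ 141 Hz.

141 Hz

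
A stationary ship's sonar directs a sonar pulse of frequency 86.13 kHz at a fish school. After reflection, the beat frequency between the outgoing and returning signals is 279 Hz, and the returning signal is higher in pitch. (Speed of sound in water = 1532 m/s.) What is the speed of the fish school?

Double Doppler shift off a moving reflector: f₂ = f₀ · (v + u)/(v − u) (u > 0 toward emitter).
Returning signal is higher, so f₂ = f₀ + Δf = 86130 + 279 = 86409 Hz.
Rearranging, u = v · (f₂ − f₀)/(f₂ + f₀) = 1532 × 279/172539 ≈ 2.48 m/s.
So the fish school is moving at 2.48 m/s toward the emitter.

2.48 m/s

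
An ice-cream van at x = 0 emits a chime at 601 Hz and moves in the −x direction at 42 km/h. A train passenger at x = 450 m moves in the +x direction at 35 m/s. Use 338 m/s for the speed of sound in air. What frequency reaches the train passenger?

521 Hz

42 km/h = 11.67 m/s.
The observer lies on the +x side, so the source is heading away from the observer and the observer is heading away from the source.
Both move, so f' = f · (v − v_o)/(v + v_s).
f' = 601 × (338 − 35)/(338 + 11.67) = 601 × 303/349.67 ≈ 521 Hz.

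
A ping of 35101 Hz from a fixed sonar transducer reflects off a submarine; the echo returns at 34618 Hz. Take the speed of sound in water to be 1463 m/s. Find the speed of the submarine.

Double Doppler shift off a moving reflector: f₂ = f₀ · (v + u)/(v − u) (u > 0 toward emitter).
Rearranging, u = v · (f₂ − f₀)/(f₂ + f₀) = 1463 × -483/69719 ≈ -10.1 m/s.
So the submarine is moving at 10.1 m/s away from the emitter.

10.1 m/s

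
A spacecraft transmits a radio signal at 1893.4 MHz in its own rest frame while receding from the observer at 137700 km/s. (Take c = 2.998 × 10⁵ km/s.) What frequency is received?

β = v/c = 137700/299800 = 0.4593.
Relativistic Doppler for frequency: f' = f₀ · √((1 − β)/(1 + β)).
f' = 1893.4 × √(0.5407/1.4593) = 1893.4 × 0.60870 ≈ 1152.5 MHz.

1152.5 MHz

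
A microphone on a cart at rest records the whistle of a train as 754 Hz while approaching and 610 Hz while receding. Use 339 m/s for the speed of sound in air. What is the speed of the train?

36 m/s

f₁/f₂ = (v + v_s)/(v − v_s), so v_s = v · (f₁ − f₂)/(f₁ + f₂).
v_s = 339 × (754 − 610)/(754 + 610) = 339 × 144/1364 ≈ 36 m/s.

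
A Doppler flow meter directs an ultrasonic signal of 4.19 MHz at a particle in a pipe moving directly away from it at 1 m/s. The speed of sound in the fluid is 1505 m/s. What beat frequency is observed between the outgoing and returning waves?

5564 Hz

The particle in a pipe first receives the wave as a moving observer: f₁ = f₀ · (v − u)/v = 4.19 × (1505 − 1)/1505 ≈ 4.18722 MHz.
The reflection then acts as a moving source: f₂ = f₁ · v/(v + u) ≈ 4.18444 MHz.
Beat frequency (with f₀ = 4190000 Hz): |f₂ − f₀| = 2u·f₀/(v + u) = 2 × 1 × 4190000/1506 ≈ 5564 Hz.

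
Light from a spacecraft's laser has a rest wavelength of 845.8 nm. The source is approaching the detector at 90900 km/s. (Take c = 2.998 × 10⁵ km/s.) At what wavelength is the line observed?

β = v/c = 90900/299800 = 0.3032.
Relativistic Doppler for wavelength: λ' = λ₀ · √((1 − β)/(1 + β)).
λ' = 845.8 × √(0.6968/1.3032) = 845.8 × 0.73122 ≈ 618.5 nm.

618.5 nm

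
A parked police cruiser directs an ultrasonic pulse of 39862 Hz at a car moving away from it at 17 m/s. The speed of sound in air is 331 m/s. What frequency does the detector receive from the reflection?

The car first receives the wave as a moving observer: f₁ = f₀ · (v − u)/v = 39862 × (331 − 17)/331 ≈ 37815 Hz.
The reflection then acts as a moving source: f₂ = f₁ · v/(v + u) ≈ 35967 Hz.
Equivalently f₂ = f₀ · (v − u)/(v + u).

35967 Hz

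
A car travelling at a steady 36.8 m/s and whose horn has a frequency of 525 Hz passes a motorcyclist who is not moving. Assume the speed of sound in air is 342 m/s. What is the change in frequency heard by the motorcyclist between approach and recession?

114 Hz

Approaching: f₁ = f · v/(v − v_s) = 525 × 342/305.2 ≈ 588 Hz.
Receding: f₂ = f · v/(v + v_s) = 525 × 342/378.8 ≈ 474 Hz.
Drop: f₁ − f₂ = 2f·v·v_s/(v² − v_s²) = 2 × 525 × 342 × 36.8/(342² − 36.8²) ≈ 114 Hz.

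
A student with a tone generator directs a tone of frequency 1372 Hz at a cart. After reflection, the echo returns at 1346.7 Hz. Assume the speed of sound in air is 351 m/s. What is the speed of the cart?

Double Doppler shift off a moving reflector: f₂ = f₀ · (v + u)/(v − u) (u > 0 toward emitter).
Rearranging, u = v · (f₂ − f₀)/(f₂ + f₀) = 351 × -25.3/2718.7 ≈ -3.3 m/s.
So the cart is moving at 3.3 m/s away from the emitter.

3.3 m/s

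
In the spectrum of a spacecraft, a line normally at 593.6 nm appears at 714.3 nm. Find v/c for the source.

λ'/λ₀ = 1.2033 > 1 (redshift), so the source is receding.
λ'/λ₀ = √((1 + β)/(1 − β)) for a receding source ⇒ β = (r² − 1)/(r² + 1) with r = λ'/λ₀.
β = (1.4480 − 1)/(1.4480 + 1) ≈ 0.183.

0.183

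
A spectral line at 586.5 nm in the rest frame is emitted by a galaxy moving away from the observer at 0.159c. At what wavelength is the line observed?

Relativistic Doppler for wavelength: λ' = λ₀ · √((1 + β)/(1 − β)).
λ' = 586.5 × √(1.1590/0.8410) = 586.5 × 1.17393 ≈ 688.5 nm.

688.5 nm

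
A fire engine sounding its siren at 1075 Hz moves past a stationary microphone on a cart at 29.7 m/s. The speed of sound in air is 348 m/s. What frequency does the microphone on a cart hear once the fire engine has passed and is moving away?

990 Hz

Receding: f₂ = f · v/(v + v_s) = 1075 × 348/377.7 ≈ 990 Hz.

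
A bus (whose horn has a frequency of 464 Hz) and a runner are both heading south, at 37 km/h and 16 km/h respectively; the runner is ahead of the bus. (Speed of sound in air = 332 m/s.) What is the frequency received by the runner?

472 Hz

37 km/h = 10.28 m/s; 16 km/h = 4.444 m/s.
The runner is ahead, so the bus is moving toward it while the runner is moving away from the bus.
General Doppler shift: f' = f · (v − v_o)/(v − v_s).
f' = 464 × (332 − 4.444)/(332 − 10.28) = 464 × 327.56/321.72 ≈ 472 Hz.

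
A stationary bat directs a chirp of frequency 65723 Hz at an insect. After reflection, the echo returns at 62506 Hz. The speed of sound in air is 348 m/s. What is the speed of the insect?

8.7 m/s

Double Doppler shift off a moving reflector: f₂ = f₀ · (v + u)/(v − u) (u > 0 toward emitter).
Rearranging, u = v · (f₂ − f₀)/(f₂ + f₀) = 348 × -3217/128229 ≈ -8.7 m/s.
So the insect is moving at 8.7 m/s away from the emitter.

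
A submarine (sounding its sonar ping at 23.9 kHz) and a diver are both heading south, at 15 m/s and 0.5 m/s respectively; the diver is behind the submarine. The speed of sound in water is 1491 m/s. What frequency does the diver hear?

The diver is behind, so the submarine is moving away from it while the diver is moving toward the submarine.
General Doppler shift: f' = f · (v + v_o)/(v + v_s).
f' = 23.9 × (1491 + 0.5)/(1491 + 15) = 23.9 × 1491.5/1506 ≈ 23.7 kHz.

23.7 kHz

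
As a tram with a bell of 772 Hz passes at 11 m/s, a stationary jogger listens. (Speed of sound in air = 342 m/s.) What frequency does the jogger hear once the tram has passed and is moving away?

748 Hz

Receding: f₂ = f · v/(v + v_s) = 772 × 342/353 ≈ 748 Hz.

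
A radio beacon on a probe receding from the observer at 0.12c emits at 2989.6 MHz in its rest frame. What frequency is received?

Relativistic Doppler for frequency: f' = f₀ · √((1 − β)/(1 + β)).
f' = 2989.6 × √(0.8800/1.1200) = 2989.6 × 0.88641 ≈ 2650.0 MHz.

2650.0 MHz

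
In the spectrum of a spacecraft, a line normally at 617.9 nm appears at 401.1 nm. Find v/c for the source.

λ'/λ₀ = 0.6491 < 1 (blueshift), so the source is approaching.
λ'/λ₀ = √((1 − β)/(1 + β)) for an approaching source ⇒ β = (1 − r²)/(1 + r²) with r = λ'/λ₀.
β = (1 − 0.4214)/(1 + 0.4214) ≈ 0.407.

0.407c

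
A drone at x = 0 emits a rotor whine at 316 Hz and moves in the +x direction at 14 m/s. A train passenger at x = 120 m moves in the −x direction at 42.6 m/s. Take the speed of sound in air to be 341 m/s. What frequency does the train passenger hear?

The observer lies on the +x side, so the source is heading toward the observer and the observer is heading toward the source.
Both move, so f' = f · (v + v_o)/(v − v_s).
f' = 316 × (341 + 42.6)/(341 − 14) = 316 × 383.6/327 ≈ 371 Hz.

371 Hz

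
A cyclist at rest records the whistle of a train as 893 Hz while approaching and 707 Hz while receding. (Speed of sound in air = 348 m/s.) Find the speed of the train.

40 m/s

f₁/f₂ = (v + v_s)/(v − v_s), so v_s = v · (f₁ − f₂)/(f₁ + f₂).
v_s = 348 × (893 − 707)/(893 + 707) = 348 × 186/1600 ≈ 40 m/s.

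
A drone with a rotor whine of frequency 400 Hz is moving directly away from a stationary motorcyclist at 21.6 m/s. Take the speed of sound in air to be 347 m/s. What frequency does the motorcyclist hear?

377 Hz

With the source moving away from a stationary observer, f' = f · v/(v + v_s).
f' = 400 × 347/(347 + 21.6) = 400 × 347/368.6 ≈ 377 Hz.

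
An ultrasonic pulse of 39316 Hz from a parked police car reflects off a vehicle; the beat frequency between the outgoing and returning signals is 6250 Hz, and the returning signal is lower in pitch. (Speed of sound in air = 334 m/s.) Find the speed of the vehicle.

Double Doppler shift off a moving reflector: f₂ = f₀ · (v + u)/(v − u) (u > 0 toward emitter).
Returning signal is lower, so f₂ = f₀ − Δf = 39316 − 6250 = 33066 Hz.
Rearranging, u = v · (f₂ − f₀)/(f₂ + f₀) = 334 × -6250/72382 ≈ -29 m/s.
So the vehicle is moving at 29 m/s away from the emitter.

29 m/s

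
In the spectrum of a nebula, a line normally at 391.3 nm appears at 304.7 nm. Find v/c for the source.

λ'/λ₀ = 0.7787 < 1 (blueshift), so the source is approaching.
λ'/λ₀ = √((1 − β)/(1 + β)) for an approaching source ⇒ β = (1 − r²)/(1 + r²) with r = λ'/λ₀.
β = (1 − 0.6064)/(1 + 0.6064) ≈ 0.245.

0.245c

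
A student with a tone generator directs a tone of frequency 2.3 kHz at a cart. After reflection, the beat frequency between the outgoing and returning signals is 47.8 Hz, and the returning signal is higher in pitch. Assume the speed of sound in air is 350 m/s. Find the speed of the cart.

Double Doppler shift off a moving reflector: f₂ = f₀ · (v + u)/(v − u) (u > 0 toward emitter).
Returning signal is higher, so f₂ = f₀ + Δf = 2300 + 47.8 = 2347.8 Hz.
Rearranging, u = v · (f₂ − f₀)/(f₂ + f₀) = 350 × 47.8/4647.8 ≈ 3.6 m/s.
So the cart is moving at 3.6 m/s toward the emitter.

3.6 m/s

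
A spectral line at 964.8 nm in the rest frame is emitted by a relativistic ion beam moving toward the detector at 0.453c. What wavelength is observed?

592.0 nm

Relativistic Doppler for wavelength: λ' = λ₀ · √((1 − β)/(1 + β)).
λ' = 964.8 × √(0.5470/1.4530) = 964.8 × 0.61357 ≈ 592.0 nm.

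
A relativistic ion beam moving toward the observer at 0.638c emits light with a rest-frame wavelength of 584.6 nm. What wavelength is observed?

274.8 nm

Relativistic Doppler for wavelength: λ' = λ₀ · √((1 − β)/(1 + β)).
λ' = 584.6 × √(0.3620/1.6380) = 584.6 × 0.47011 ≈ 274.8 nm.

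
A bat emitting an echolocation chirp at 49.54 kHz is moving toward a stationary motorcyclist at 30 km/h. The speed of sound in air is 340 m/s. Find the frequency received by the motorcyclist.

30 km/h = 8.333 m/s.
Only the source moves, toward the listener, so f' = f · v/(v − v_s).
f' = 49.54 × 340/(340 − 8.333) = 49.54 × 340/331.7 ≈ 50.8 kHz.

50.8 kHz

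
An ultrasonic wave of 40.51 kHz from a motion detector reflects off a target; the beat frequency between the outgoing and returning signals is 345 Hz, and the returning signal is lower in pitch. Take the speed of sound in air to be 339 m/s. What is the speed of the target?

1.45 m/s

Double Doppler shift off a moving reflector: f₂ = f₀ · (v + u)/(v − u) (u > 0 toward emitter).
Returning signal is lower, so f₂ = f₀ − Δf = 40510 − 345 = 40165 Hz.
Rearranging, u = v · (f₂ − f₀)/(f₂ + f₀) = 339 × -345/80675 ≈ -1.45 m/s.
So the target is moving at 1.45 m/s away from the emitter.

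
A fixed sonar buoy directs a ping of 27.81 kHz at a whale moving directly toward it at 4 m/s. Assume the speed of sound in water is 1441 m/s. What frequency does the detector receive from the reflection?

The whale first receives the wave as a moving observer: f₁ = f₀ · (v + u)/v = 27.81 × (1441 + 4)/1441 ≈ 27.9 kHz.
On reflection it acts as a source moving toward the stationary detector: f₂ = f₁ · v/(v − u) = 27.9 × 1441/1437 ≈ 28.0 kHz.

28.0 kHz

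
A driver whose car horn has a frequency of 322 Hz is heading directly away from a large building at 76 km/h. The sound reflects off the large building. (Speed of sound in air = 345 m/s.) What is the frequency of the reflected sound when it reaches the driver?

285 Hz

76 km/h = 21.11 m/s.
The large building receives the sound from a moving source: f₁ = f₀ · v/(v + v_e) = 322 × 345/366.11 ≈ 303 Hz.
On the return leg the driver is a moving observer: f₂ = f₁ · (v − v_e)/v = 303 × 323.89/345 ≈ 285 Hz.
Equivalently f₂ = f₀ · (v − v_e)/(v + v_e).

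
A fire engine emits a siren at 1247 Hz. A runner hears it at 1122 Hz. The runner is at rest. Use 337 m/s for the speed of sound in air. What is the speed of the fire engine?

38 m/s

f' < f, so the fire engine is receding.
f' = f · v/(v + v_s) ⇒ v_s = v · |1 − f/f'|.
v_s = 337 × |1 − 1247/1122| = 337 × 0.1114 ≈ 38 m/s.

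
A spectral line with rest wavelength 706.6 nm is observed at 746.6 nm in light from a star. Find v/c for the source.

0.055

λ'/λ₀ = 1.0566 > 1 (redshift), so the source is receding.
λ'/λ₀ = √((1 + β)/(1 − β)) for a receding source ⇒ β = (r² − 1)/(r² + 1) with r = λ'/λ₀.
β = (1.1164 − 1)/(1.1164 + 1) ≈ 0.055.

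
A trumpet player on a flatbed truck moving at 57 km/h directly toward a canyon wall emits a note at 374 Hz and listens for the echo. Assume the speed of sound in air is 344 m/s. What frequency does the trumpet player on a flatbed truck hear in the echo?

410 Hz

57 km/h = 15.83 m/s.
The canyon wall receives the sound from a moving source: f₁ = f₀ · v/(v − v_e) = 374 × 344/328.17 ≈ 392 Hz.
On the return leg the trumpet player on a flatbed truck is a moving observer: f₂ = f₁ · (v + v_e)/v = 392 × 359.83/344 ≈ 410 Hz.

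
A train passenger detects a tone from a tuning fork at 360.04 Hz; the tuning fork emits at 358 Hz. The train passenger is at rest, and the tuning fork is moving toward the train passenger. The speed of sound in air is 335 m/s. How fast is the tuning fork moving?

f' = f · v/(v − v_s) ⇒ v_s = v · |1 − f/f'|.
v_s = 335 × |1 − 358/360.04| = 335 × 0.005666 ≈ 1.90 m/s.

1.90 m/s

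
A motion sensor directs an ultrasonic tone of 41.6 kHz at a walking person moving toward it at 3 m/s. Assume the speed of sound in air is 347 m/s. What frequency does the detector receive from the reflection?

The walking person first receives the wave as a moving observer: f₁ = f₀ · (v + u)/v = 41.6 × (347 + 3)/347 ≈ 42.0 kHz.
On reflection it acts as a source moving toward the stationary detector: f₂ = f₁ · v/(v − u) = 42.0 × 347/344 ≈ 42.3 kHz.
Equivalently f₂ = f₀ · (v + u)/(v − u).

42.3 kHz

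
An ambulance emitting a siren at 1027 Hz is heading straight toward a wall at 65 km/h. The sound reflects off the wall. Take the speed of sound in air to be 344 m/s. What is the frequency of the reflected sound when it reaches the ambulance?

1141 Hz

65 km/h = 18.06 m/s.
The wall receives the sound from a moving source: f₁ = f₀ · v/(v − v_e) = 1027 × 344/325.94 ≈ 1084 Hz.
On the return leg the ambulance is a moving observer: f₂ = f₁ · (v + v_e)/v = 1084 × 362.06/344 ≈ 1141 Hz.
Equivalently f₂ = f₀ · (v + v_e)/(v − v_e).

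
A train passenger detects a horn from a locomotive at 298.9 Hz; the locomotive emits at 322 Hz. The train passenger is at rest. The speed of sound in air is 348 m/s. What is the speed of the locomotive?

f' < f, so the locomotive is receding.
f' = f · v/(v + v_s) ⇒ v_s = v · |1 − f/f'|.
v_s = 348 × |1 − 322/298.9| = 348 × 0.07728 ≈ 27 m/s.

27 m/s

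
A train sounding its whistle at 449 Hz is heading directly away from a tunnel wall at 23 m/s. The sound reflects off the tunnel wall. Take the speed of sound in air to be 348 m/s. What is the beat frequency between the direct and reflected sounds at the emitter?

The tunnel wall receives the sound from a moving source: f₁ = f₀ · v/(v + v_e) = 449 × 348/371 ≈ 421.2 Hz.
On the return leg the train is a moving observer: f₂ = f₁ · (v − v_e)/v = 421.2 × 325/348 ≈ 393.3 Hz.
Beat against the emitted tone: |f₂ − f₀| = 2v_e·f₀/(v + v_e) = 2 × 23 × 449/371 ≈ 55.7 Hz.

55.7 Hz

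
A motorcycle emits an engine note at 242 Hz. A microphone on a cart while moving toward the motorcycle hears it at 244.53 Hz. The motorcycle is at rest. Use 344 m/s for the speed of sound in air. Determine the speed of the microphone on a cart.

f' = f · (v + v_o)/v ⇒ v_o = v · |f'/f − 1|.
v_o = 344 × |244.53/242 − 1| = 344 × 0.01045 ≈ 3.6 m/s.

3.6 m/s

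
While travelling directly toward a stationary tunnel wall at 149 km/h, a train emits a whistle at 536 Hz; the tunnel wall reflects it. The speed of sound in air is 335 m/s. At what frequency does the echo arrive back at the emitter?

149 km/h = 41.39 m/s.
The tunnel wall receives the sound from a moving source: f₁ = f₀ · v/(v − v_e) = 536 × 335/293.61 ≈ 612 Hz.
On the return leg the train is a moving observer: f₂ = f₁ · (v + v_e)/v = 612 × 376.39/335 ≈ 687 Hz.
Equivalently f₂ = f₀ · (v + v_e)/(v − v_e).

687 Hz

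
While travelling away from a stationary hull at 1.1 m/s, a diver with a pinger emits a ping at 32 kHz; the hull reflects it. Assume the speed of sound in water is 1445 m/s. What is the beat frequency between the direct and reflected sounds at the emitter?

48.7 Hz

The hull receives the sound from a moving source: f₁ = f₀ · v/(v + v_e) = 32 × 1445/1446.1 ≈ 31.9757 kHz.
On the return leg the diver with a pinger is a moving observer: f₂ = f₁ · (v − v_e)/v = 31.9757 × 1443.9/1445 ≈ 31.9513 kHz.
Beat against the emitted tone (with f₀ = 32000 Hz): |f₂ − f₀| = 2v_e·f₀/(v + v_e) = 2 × 1.1 × 32000/1446.1 ≈ 48.7 Hz.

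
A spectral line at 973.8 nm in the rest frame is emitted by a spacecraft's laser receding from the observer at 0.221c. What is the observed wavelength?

1219.2 nm

Relativistic Doppler for wavelength: λ' = λ₀ · √((1 + β)/(1 − β)).
λ' = 973.8 × √(1.2210/0.7790) = 973.8 × 1.25196 ≈ 1219.2 nm.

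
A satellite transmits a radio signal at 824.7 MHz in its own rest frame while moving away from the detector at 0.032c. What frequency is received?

Relativistic Doppler for frequency: f' = f₀ · √((1 − β)/(1 + β)).
f' = 824.7 × √(0.9680/1.0320) = 824.7 × 0.96850 ≈ 798.7 MHz.

798.7 MHz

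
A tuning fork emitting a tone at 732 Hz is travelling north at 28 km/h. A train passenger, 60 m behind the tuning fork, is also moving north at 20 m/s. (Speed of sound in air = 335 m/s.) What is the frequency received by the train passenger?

758 Hz

28 km/h = 7.778 m/s.
The train passenger is behind, so the tuning fork is moving away from it while the train passenger is moving toward the tuning fork.
With source receding and observer approaching, f' = f · (v + v_o)/(v + v_s).
f' = 732 × (335 + 20)/(335 + 7.778) = 732 × 355/342.78 ≈ 758 Hz.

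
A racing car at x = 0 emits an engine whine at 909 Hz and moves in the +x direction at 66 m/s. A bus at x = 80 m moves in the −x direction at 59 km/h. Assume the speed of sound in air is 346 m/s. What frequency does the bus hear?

1176 Hz

59 km/h = 16.39 m/s.
The observer lies on the +x side, so the source is heading toward the observer and the observer is heading toward the source.
General Doppler shift: f' = f · (v + v_o)/(v − v_s).
f' = 909 × (346 + 16.39)/(346 − 66) = 909 × 362.39/280 ≈ 1176 Hz.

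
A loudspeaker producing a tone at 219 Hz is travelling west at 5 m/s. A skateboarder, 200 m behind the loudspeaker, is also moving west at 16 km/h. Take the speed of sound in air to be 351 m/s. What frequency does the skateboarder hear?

219 Hz

16 km/h = 4.444 m/s.
The skateboarder is behind, so the loudspeaker is moving away from it while the skateboarder is moving toward the loudspeaker.
General Doppler shift: f' = f · (v + v_o)/(v + v_s).
f' = 219 × (351 + 4.444)/(351 + 5) = 219 × 355.44/356 ≈ 219 Hz.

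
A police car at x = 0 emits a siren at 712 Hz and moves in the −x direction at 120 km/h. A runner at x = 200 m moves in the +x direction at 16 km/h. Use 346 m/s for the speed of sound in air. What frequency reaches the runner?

641 Hz

120 km/h = 33.33 m/s; 16 km/h = 4.444 m/s.
The observer lies on the +x side, so the source is heading away from the observer and the observer is heading away from the source.
With source receding and observer receding, f' = f · (v − v_o)/(v + v_s).
f' = 712 × (346 − 4.444)/(346 + 33.33) = 712 × 341.56/379.33 ≈ 641 Hz.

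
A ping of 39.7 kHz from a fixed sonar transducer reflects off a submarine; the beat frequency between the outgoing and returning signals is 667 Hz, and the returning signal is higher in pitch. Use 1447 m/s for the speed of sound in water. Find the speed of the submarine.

Double Doppler shift off a moving reflector: f₂ = f₀ · (v + u)/(v − u) (u > 0 toward emitter).
Returning signal is higher, so f₂ = f₀ + Δf = 39700 + 667 = 40367 Hz.
Rearranging, u = v · (f₂ − f₀)/(f₂ + f₀) = 1447 × 667/80067 ≈ 12.1 m/s.
So the submarine is moving at 12.1 m/s toward the emitter.

12.1 m/s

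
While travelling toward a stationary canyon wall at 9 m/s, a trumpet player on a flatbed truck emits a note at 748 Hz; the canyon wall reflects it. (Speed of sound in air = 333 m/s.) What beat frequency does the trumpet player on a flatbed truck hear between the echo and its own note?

41.6 Hz

The canyon wall receives the sound from a moving source: f₁ = f₀ · v/(v − v_e) = 748 × 333/324 ≈ 768.8 Hz.
On the return leg the trumpet player on a flatbed truck is a moving observer: f₂ = f₁ · (v + v_e)/v = 768.8 × 342/333 ≈ 789.6 Hz.
Equivalently f₂ = f₀ · (v + v_e)/(v − v_e).
Beat against the emitted tone: |f₂ − f₀| = 2v_e·f₀/(v − v_e) = 2 × 9 × 748/324 ≈ 41.6 Hz.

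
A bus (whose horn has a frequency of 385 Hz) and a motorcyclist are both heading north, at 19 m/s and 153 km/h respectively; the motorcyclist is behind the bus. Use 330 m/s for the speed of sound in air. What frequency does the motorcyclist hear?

411 Hz

153 km/h = 42.5 m/s.
The motorcyclist is behind, so the bus is moving away from it while the motorcyclist is moving toward the bus.
With source receding and observer approaching, f' = f · (v + v_o)/(v + v_s).
f' = 385 × (330 + 42.5)/(330 + 19) = 385 × 372.5/349 ≈ 411 Hz.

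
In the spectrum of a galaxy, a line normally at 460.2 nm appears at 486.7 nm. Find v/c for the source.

λ'/λ₀ = 1.0576 > 1 (redshift), so the source is receding.
λ'/λ₀ = √((1 + β)/(1 − β)) for a receding source ⇒ β = (r² − 1)/(r² + 1) with r = λ'/λ₀.
β = (1.1185 − 1)/(1.1185 + 1) ≈ 0.056.

0.056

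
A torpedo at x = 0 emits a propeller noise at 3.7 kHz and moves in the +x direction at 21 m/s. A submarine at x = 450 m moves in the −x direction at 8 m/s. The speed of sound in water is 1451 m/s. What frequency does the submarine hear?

3.78 kHz

The observer lies on the +x side, so the source is heading toward the observer and the observer is heading toward the source.
With source approaching and observer approaching, f' = f · (v + v_o)/(v − v_s).
f' = 3.7 × (1451 + 8)/(1451 − 21) = 3.7 × 1459/1430 ≈ 3.78 kHz.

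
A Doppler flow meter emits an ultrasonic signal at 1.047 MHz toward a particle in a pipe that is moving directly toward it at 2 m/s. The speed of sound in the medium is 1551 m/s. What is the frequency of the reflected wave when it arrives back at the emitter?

1.0497 MHz

The particle in a pipe first receives the wave as a moving observer: f₁ = f₀ · (v + u)/v = 1.047 × (1551 + 2)/1551 ≈ 1.0484 MHz.
On reflection it acts as a source moving toward the stationary detector: f₂ = f₁ · v/(v − u) = 1.0484 × 1551/1549 ≈ 1.0497 MHz.
Equivalently f₂ = f₀ · (v + u)/(v − u).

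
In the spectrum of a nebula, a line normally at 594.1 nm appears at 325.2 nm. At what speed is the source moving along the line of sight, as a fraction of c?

0.539c

λ'/λ₀ = 0.5474 < 1 (blueshift), so the source is approaching.
λ'/λ₀ = √((1 − β)/(1 + β)) for an approaching source ⇒ β = (1 − r²)/(1 + r²) with r = λ'/λ₀.
β = (1 − 0.2996)/(1 + 0.2996) ≈ 0.539.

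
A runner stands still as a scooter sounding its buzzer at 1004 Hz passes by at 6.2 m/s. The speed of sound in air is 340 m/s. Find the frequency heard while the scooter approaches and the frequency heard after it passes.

Approaching: f₁ = f · v/(v − v_s) = 1004 × 340/333.8 ≈ 1023 Hz.
Receding: f₂ = f · v/(v + v_s) = 1004 × 340/346.2 ≈ 986 Hz.

1023 Hz approaching; 986 Hz receding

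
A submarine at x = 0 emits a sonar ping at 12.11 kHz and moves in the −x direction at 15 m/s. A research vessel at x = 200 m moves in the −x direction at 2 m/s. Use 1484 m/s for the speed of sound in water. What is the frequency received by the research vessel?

12.00 kHz

The observer lies on the +x side, so the source is heading away from the observer and the observer is heading toward the source.
Both move, so f' = f · (v + v_o)/(v + v_s).
f' = 12.11 × (1484 + 2)/(1484 + 15) = 12.11 × 1486/1499 ≈ 12.00 kHz.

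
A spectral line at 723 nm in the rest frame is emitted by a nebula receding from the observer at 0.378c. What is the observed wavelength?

Relativistic Doppler for wavelength: λ' = λ₀ · √((1 + β)/(1 − β)).
λ' = 723 × √(1.3780/0.6220) = 723 × 1.48843 ≈ 1076.1 nm.

1076.1 nm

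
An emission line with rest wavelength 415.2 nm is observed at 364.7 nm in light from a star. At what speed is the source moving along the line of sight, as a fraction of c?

λ'/λ₀ = 0.8784 < 1 (blueshift), so the source is approaching.
λ'/λ₀ = √((1 − β)/(1 + β)) for an approaching source ⇒ β = (1 − r²)/(1 + r²) with r = λ'/λ₀.
β = (1 − 0.7715)/(1 + 0.7715) ≈ 0.129.

0.129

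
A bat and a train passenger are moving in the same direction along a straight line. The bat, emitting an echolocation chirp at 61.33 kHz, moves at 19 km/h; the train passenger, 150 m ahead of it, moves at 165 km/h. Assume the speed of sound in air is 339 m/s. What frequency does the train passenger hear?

53.9 kHz

19 km/h = 5.278 m/s; 165 km/h = 45.83 m/s.
The train passenger is ahead, so the bat is moving toward it while the train passenger is moving away from the bat.
General Doppler shift: f' = f · (v − v_o)/(v − v_s).
f' = 61.33 × (339 − 45.83)/(339 − 5.278) = 61.33 × 293.17/333.72 ≈ 53.9 kHz.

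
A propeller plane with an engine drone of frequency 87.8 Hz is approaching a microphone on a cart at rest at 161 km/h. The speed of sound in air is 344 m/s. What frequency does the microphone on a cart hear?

101 Hz

161 km/h = 44.72 m/s.
Only the source moves, toward the listener, so f' = f · v/(v − v_s).
f' = 87.8 × 344/(344 − 44.72) = 87.8 × 344/299.3 ≈ 101 Hz.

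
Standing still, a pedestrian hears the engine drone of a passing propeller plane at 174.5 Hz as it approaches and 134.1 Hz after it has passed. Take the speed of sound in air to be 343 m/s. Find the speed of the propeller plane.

45 m/s

f₁/f₂ = (v + v_s)/(v − v_s), so v_s = v · (f₁ − f₂)/(f₁ + f₂).
v_s = 343 × (174.5 − 134.1)/(174.5 + 134.1) = 343 × 40.4/308.6 ≈ 45 m/s.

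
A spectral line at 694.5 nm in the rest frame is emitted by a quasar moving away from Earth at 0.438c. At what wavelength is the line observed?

1110.9 nm

Relativistic Doppler for wavelength: λ' = λ₀ · √((1 + β)/(1 − β)).
λ' = 694.5 × √(1.4380/0.5620) = 694.5 × 1.59960 ≈ 1110.9 nm.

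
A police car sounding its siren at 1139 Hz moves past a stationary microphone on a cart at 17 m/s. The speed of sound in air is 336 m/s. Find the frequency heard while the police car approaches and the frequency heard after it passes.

Approaching: f₁ = f · v/(v − v_s) = 1139 × 336/319 ≈ 1200 Hz.
Receding: f₂ = f · v/(v + v_s) = 1139 × 336/353 ≈ 1084 Hz.

1200 Hz approaching; 1084 Hz receding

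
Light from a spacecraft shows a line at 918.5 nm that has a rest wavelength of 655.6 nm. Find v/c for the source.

0.325c

λ'/λ₀ = 1.4010 > 1 (redshift), so the source is receding.
λ'/λ₀ = √((1 + β)/(1 − β)) for a receding source ⇒ β = (r² − 1)/(r² + 1) with r = λ'/λ₀.
β = (1.9628 − 1)/(1.9628 + 1) ≈ 0.325.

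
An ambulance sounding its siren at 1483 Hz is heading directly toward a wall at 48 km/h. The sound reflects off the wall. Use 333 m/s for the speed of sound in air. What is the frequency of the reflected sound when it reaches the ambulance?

48 km/h = 13.33 m/s.
The wall receives the sound from a moving source: f₁ = f₀ · v/(v − v_e) = 1483 × 333/319.67 ≈ 1545 Hz.
On the return leg the ambulance is a moving observer: f₂ = f₁ · (v + v_e)/v = 1545 × 346.33/333 ≈ 1607 Hz.

1607 Hz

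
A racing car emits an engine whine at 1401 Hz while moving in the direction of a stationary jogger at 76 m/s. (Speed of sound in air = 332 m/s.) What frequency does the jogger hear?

1817 Hz

With the source moving toward a stationary observer, f' = f · v/(v − v_s).
f' = 1401 × 332/(332 − 76) = 1401 × 332/256 ≈ 1817 Hz.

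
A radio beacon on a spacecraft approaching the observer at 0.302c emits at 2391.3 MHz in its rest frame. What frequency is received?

Relativistic Doppler for frequency: f' = f₀ · √((1 + β)/(1 − β)).
f' = 2391.3 × √(1.3020/0.6980) = 2391.3 × 1.36577 ≈ 3266.0 MHz.

3266.0 MHz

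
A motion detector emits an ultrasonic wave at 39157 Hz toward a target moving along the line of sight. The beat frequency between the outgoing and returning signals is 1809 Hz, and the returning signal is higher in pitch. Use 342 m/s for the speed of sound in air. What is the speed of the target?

Double Doppler shift off a moving reflector: f₂ = f₀ · (v + u)/(v − u) (u > 0 toward emitter).
Returning signal is higher, so f₂ = f₀ + Δf = 39157 + 1809 = 40966 Hz.
Rearranging, u = v · (f₂ − f₀)/(f₂ + f₀) = 342 × 1809/80123 ≈ 7.7 m/s.
So the target is moving at 7.7 m/s toward the emitter.

7.7 m/s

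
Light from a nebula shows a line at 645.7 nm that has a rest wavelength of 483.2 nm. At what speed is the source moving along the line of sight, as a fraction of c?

λ'/λ₀ = 1.3363 > 1 (redshift), so the source is receding.
λ'/λ₀ = √((1 + β)/(1 − β)) for a receding source ⇒ β = (r² − 1)/(r² + 1) with r = λ'/λ₀.
β = (1.7857 − 1)/(1.7857 + 1) ≈ 0.282.

0.282c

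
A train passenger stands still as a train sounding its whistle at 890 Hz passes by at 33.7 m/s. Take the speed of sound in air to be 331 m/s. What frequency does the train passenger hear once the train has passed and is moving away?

Receding: f₂ = f · v/(v + v_s) = 890 × 331/364.7 ≈ 808 Hz.

808 Hz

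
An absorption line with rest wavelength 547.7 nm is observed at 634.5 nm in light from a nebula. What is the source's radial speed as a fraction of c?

0.146

λ'/λ₀ = 1.1585 > 1 (redshift), so the source is receding.
λ'/λ₀ = √((1 + β)/(1 − β)) for a receding source ⇒ β = (r² − 1)/(r² + 1) with r = λ'/λ₀.
β = (1.3421 − 1)/(1.3421 + 1) ≈ 0.146.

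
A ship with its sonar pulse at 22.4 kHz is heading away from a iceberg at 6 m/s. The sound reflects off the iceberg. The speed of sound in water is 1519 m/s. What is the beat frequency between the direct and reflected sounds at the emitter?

176 Hz

The iceberg receives the sound from a moving source: f₁ = f₀ · v/(v + v_e) = 22.4 × 1519/1525 ≈ 22.3119 kHz.
On the return leg the ship is a moving observer: f₂ = f₁ · (v − v_e)/v = 22.3119 × 1513/1519 ≈ 22.2237 kHz.
Equivalently f₂ = f₀ · (v − v_e)/(v + v_e).
Beat against the emitted tone (with f₀ = 22400 Hz): |f₂ − f₀| = 2v_e·f₀/(v + v_e) = 2 × 6 × 22400/1525 ≈ 176 Hz.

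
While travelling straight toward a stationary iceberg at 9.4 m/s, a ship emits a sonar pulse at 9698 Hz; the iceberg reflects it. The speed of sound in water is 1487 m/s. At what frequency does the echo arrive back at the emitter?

The iceberg receives the sound from a moving source: f₁ = f₀ · v/(v − v_e) = 9698 × 1487/1477.6 ≈ 9760 Hz.
On the return leg the ship is a moving observer: f₂ = f₁ · (v + v_e)/v = 9760 × 1496.4/1487 ≈ 9821 Hz.

9821 Hz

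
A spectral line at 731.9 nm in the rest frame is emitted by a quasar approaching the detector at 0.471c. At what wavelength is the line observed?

438.9 nm

Relativistic Doppler for wavelength: λ' = λ₀ · √((1 − β)/(1 + β)).
λ' = 731.9 × √(0.5290/1.4710) = 731.9 × 0.59968 ≈ 438.9 nm.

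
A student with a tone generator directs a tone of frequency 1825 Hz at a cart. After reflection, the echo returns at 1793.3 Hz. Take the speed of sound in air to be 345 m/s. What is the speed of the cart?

3.0 m/s

Double Doppler shift off a moving reflector: f₂ = f₀ · (v + u)/(v − u) (u > 0 toward emitter).
Rearranging, u = v · (f₂ − f₀)/(f₂ + f₀) = 345 × -31.7/3618.3 ≈ -3.0 m/s.
So the cart is moving at 3.0 m/s away from the emitter.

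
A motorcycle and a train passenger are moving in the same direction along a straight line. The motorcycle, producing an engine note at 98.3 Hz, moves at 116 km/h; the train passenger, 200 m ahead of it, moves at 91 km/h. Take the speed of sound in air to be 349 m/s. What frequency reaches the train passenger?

100 Hz

116 km/h = 32.22 m/s; 91 km/h = 25.28 m/s.
The train passenger is ahead, so the motorcycle is moving toward it while the train passenger is moving away from the motorcycle.
Both move, so f' = f · (v − v_o)/(v − v_s).
f' = 98.3 × (349 − 25.28)/(349 − 32.22) = 98.3 × 323.72/316.78 ≈ 100 Hz.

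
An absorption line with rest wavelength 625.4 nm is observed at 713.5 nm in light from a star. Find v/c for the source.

λ'/λ₀ = 1.1409 > 1 (redshift), so the source is receding.
λ'/λ₀ = √((1 + β)/(1 − β)) for a receding source ⇒ β = (r² − 1)/(r² + 1) with r = λ'/λ₀.
β = (1.3016 − 1)/(1.3016 + 1) ≈ 0.131.

0.131c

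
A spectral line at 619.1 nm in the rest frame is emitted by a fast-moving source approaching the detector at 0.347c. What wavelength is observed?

Relativistic Doppler for wavelength: λ' = λ₀ · √((1 − β)/(1 + β)).
λ' = 619.1 × √(0.6530/1.3470) = 619.1 × 0.69626 ≈ 431.1 nm.

431.1 nm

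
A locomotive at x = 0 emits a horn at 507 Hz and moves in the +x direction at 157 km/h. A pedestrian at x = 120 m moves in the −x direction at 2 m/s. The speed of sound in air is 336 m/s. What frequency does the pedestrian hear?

157 km/h = 43.61 m/s.
The observer lies on the +x side, so the source is heading toward the observer and the observer is heading toward the source.
With source approaching and observer approaching, f' = f · (v + v_o)/(v − v_s).
f' = 507 × (336 + 2)/(336 − 43.61) = 507 × 338/292.39 ≈ 586 Hz.

586 Hz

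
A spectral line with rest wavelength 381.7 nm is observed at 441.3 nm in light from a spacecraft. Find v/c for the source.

λ'/λ₀ = 1.1561 > 1 (redshift), so the source is receding.
λ'/λ₀ = √((1 + β)/(1 − β)) for a receding source ⇒ β = (r² − 1)/(r² + 1) with r = λ'/λ₀.
β = (1.3367 − 1)/(1.3367 + 1) ≈ 0.144.

0.144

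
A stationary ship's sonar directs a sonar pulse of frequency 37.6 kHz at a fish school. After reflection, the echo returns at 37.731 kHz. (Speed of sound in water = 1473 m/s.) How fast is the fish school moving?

2.56 m/s

Double Doppler shift off a moving reflector: f₂ = f₀ · (v + u)/(v − u) (u > 0 toward emitter).
Rearranging, u = v · (f₂ − f₀)/(f₂ + f₀) = 1473 × 0.131/75.331 ≈ 2.56 m/s.
So the fish school is moving at 2.56 m/s toward the emitter.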